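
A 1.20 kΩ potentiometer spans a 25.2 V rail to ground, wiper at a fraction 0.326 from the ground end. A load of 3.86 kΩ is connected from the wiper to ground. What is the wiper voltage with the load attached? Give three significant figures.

V ≈ 7.69 V

The wiper splits the pot into (1−α)R = 808.8 Ω above and αR = 391.2 Ω below.
Lower section ‖ load = 355.2 Ω.
V_wiper = 25.2 × 355.2/(808.8 + 355.2) = 7.69 V.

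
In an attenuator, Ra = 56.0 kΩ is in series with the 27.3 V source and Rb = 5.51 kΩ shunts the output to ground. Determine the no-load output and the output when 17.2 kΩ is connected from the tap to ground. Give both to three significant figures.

Open-circuit: V = 27.3 × 5.51/(56.0 + 5.51) = 2.45 V.
With the load, Rb becomes Rb‖R_L = 4.173 kΩ, so V = 27.3 × 4.173/60.17 = 1.89 V.

Unloaded: 2.45 V; loaded: 1.89 V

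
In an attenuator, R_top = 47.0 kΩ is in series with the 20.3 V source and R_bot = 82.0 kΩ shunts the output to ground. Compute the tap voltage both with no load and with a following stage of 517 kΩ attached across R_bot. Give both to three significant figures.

Open-circuit: V = 20.3 × 82.0/(47.0 + 82.0) = 12.9 V.
With the load, R_bot becomes R_bot‖R_L = 70.77 kΩ, so V = 20.3 × 70.77/117.8 = 12.2 V.

Unloaded: 12.9 V; loaded: 12.2 V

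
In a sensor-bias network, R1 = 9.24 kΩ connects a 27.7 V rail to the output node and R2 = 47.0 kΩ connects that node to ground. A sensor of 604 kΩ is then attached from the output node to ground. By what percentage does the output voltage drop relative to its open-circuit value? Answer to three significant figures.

The divider's output (Thévenin) resistance is R1‖R2 = 7.722 kΩ.
Fractional drop under load = R_th/(R_th + R_L) = 7.722 / (7.722 + 604) = 0.01262.
So the output falls by 1.26 %.

1.26 %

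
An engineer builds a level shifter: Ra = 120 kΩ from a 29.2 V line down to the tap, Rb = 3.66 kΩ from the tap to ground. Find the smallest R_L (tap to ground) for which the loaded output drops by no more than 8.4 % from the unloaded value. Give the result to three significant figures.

R_L(min) ≈ 38.7 kΩ

Output resistance R_th = Ra‖Rb = (120 × 3.66)/123.7 = 3.552 kΩ.
The fractional drop is R_th/(R_th + R_L); requiring this ≤ 0.0840 gives R_L ≥ R_th(1/0.0840 − 1) = 3.552 × 10.90 = 38.7 kΩ.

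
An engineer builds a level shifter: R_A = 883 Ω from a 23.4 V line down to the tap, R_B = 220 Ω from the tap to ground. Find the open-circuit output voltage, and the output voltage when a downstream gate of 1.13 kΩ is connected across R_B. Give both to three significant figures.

Open-circuit: V = 23.4 × 220/(883 + 220) = 4.67 V.
With the load, R_B becomes R_B‖R_L = 184.1 Ω, so V = 23.4 × 184.1/1067 = 4.04 V.

Unloaded: 4.67 V; loaded: 4.04 V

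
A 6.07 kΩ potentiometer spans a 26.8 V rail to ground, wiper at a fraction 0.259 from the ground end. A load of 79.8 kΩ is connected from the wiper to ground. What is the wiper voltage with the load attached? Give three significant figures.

V ≈ 6.84 V

The wiper splits the pot into (1−α)R = 4.498 kΩ above and αR = 1.572 kΩ below.
Lower section ‖ load = 1.542 kΩ.
V_wiper = 26.8 × 1.542/(4.498 + 1.542) = 6.84 V.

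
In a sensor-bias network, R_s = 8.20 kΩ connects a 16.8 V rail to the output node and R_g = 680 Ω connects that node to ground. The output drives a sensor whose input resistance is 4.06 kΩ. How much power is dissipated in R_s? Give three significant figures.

Total resistance from the source is R_s + (R_g‖R_L) = 8782 Ω, so I = 16.8/8782 Ω = 1.913 mA.
P = I²·R_s = (1.913 mA)² × 8.20 kΩ = 30.0 mW.

P ≈ 30.0 mW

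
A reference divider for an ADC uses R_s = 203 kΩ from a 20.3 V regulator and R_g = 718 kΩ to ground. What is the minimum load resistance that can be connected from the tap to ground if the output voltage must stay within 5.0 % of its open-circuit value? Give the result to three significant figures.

Output resistance R_th = R_s‖R_g = (203 × 718)/921.0 = 158.3 kΩ.
The fractional drop is R_th/(R_th + R_L); requiring this ≤ 0.0500 gives R_L ≥ R_th(1/0.0500 − 1) = 158.3 × 19.00 = 3.01 MΩ.

R_L(min) ≈ 3.01 MΩ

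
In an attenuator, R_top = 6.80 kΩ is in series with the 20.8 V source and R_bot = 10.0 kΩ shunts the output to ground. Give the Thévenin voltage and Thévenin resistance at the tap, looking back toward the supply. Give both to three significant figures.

V_th = 12.4 V, R_th = 4.05 kΩ

V_th is the open-circuit tap voltage: 20.8 × 10.0/(6.80 + 10.0) = 12.4 V.
With the supply zeroed, R_top and R_bot appear in parallel from the tap: R_th = R_top‖R_bot = (6.80 × 10.0)/16.80 = 4.05 kΩ.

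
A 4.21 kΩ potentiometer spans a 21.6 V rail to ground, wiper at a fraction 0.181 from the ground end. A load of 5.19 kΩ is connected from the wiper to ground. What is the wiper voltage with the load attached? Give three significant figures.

The wiper splits the pot into (1−α)R = 3448 Ω above and αR = 762.0 Ω below.
Lower section ‖ load = 664.5 Ω.
V_wiper = 21.6 × 664.5/(3448 + 664.5) = 3.49 V.

V ≈ 3.49 V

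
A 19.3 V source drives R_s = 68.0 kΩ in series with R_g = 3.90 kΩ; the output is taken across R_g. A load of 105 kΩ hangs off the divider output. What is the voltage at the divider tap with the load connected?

The load sits in parallel with R_g: R_g‖R_L = (3.90 × 105) / (3.90 + 105) = 3.760 kΩ.
V_out = 19.3 × 3.760 / (68.0 + 3.760) = 19.3 × 3.760/71.76 = 1.01 V.

V_out ≈ 1.01 V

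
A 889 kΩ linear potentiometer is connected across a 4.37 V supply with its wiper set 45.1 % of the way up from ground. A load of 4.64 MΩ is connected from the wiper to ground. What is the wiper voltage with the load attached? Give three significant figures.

The wiper splits the pot into (1−α)R = 488.1 kΩ above and αR = 400.9 kΩ below.
Lower section ‖ load = 369.0 kΩ.
V_wiper = 4.37 × 369.0/(488.1 + 369.0) = 1.88 V.

V ≈ 1.88 V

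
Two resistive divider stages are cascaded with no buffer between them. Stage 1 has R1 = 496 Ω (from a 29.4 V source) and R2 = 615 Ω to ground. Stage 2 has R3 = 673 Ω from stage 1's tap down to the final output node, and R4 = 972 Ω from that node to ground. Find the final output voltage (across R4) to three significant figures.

Stage 2 presents R3+R4 = 1645 Ω as a load on stage 1's tap.
Stage 1's lower leg becomes R2‖(R3+R4) = 447.6 Ω, so V_mid = 29.4 × 447.6/943.6 = 13.95 V.
Stage 2 is itself unloaded: V_out = V_mid × R4/(R3+R4) = 13.95 × 972/1645 = 8.24 V.

V_out ≈ 8.24 V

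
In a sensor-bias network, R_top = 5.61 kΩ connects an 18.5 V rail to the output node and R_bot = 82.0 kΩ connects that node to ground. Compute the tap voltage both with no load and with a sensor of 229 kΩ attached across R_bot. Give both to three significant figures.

Unloaded: 17.3 V; loaded: 16.9 V

Open-circuit: V = 18.5 × 82.0/(5.61 + 82.0) = 17.3 V.
With the load, R_bot becomes R_bot‖R_L = 60.38 kΩ, so V = 18.5 × 60.38/65.99 = 16.9 V.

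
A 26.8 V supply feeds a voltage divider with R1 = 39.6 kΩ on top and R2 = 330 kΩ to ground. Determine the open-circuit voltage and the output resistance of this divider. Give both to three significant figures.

V_th = 23.9 V, R_th = 35.4 kΩ

V_th is the open-circuit tap voltage: 26.8 × 330/(39.6 + 330) = 23.9 V.
With the supply zeroed, R1 and R2 appear in parallel from the tap: R_th = R1‖R2 = (39.6 × 330)/369.6 = 35.4 kΩ.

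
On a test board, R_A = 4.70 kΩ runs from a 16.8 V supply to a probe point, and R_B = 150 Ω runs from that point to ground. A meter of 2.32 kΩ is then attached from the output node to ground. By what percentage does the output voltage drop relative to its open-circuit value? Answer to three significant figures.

The divider's output (Thévenin) resistance is R_A‖R_B = 145.4 Ω.
Fractional drop under load = R_th/(R_th + R_L) = 145.4 / (145.4 + 2320) = 0.05896.
So the output falls by 5.90 %.

5.90 %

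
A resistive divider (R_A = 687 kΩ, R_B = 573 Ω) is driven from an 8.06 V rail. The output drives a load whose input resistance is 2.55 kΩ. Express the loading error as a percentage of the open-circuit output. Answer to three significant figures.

Unloaded V = 8.06 × 573/687600 = 0.006717 V.
Loaded: R_B‖R_L = 467.9 Ω, giving V = 8.06 × 467.9/687500 = 0.005485 V.
Drop = (0.006717 − 0.005485) / 0.006717 = 18.3 %.

18.3 %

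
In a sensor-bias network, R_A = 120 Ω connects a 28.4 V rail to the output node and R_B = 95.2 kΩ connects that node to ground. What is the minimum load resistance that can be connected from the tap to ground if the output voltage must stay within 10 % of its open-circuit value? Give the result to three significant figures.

R_L(min) ≈ 1.08 kΩ

Output resistance R_th = R_A‖R_B = (120 × 95200)/95320 = 119.8 Ω.
The fractional drop is R_th/(R_th + R_L); requiring this ≤ 0.100 gives R_L ≥ R_th(1/0.100 − 1) = 119.8 × 9.000 = 1.08 kΩ.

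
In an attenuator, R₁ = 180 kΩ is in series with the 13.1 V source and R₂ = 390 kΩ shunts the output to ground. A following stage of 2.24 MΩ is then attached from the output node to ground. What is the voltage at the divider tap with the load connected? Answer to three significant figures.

V_out ≈ 8.50 V

The load sits in parallel with R₂: R₂‖R_L = (390 × 2240) / (390 + 2240) = 332.2 kΩ.
V_out = 13.1 × 332.2 / (180 + 332.2) = 13.1 × 332.2/512.2 = 8.50 V.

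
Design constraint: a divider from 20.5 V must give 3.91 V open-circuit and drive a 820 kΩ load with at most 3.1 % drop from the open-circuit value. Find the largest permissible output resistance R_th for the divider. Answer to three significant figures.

Loading drop = R_th/(R_th + R_L) ≤ 0.0310, so R_th ≤ R_L · ε/(1−ε) = 820 kΩ × 0.0310/0.9690 = 26.2 kΩ.

R_th ≤ 26.2 kΩ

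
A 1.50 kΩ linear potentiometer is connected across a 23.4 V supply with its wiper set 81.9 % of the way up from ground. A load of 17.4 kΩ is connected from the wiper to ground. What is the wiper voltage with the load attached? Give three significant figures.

The wiper splits the pot into (1−α)R = 271.5 Ω above and αR = 1228 Ω below.
Lower section ‖ load = 1147 Ω.
V_wiper = 23.4 × 1147/(271.5 + 1147) = 18.9 V.

V ≈ 18.9 V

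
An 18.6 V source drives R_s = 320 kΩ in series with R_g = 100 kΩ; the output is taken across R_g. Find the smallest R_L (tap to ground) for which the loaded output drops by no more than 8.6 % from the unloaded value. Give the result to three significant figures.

Output resistance R_th = R_s‖R_g = (320 × 100)/420.0 = 76.19 kΩ.
The fractional drop is R_th/(R_th + R_L); requiring this ≤ 0.0860 gives R_L ≥ R_th(1/0.0860 − 1) = 76.19 × 10.63 = 810 kΩ.

R_L(min) ≈ 810 kΩ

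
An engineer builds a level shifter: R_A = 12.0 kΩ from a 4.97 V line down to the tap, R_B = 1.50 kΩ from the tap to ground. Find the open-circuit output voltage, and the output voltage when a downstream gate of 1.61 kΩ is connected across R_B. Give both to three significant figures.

Open-circuit: V = 4.97 × 1.50/(12.0 + 1.50) = 0.552 V.
With the load, R_B becomes R_B‖R_L = 0.7765 kΩ, so V = 4.97 × 0.7765/12.78 = 0.302 V.

Unloaded: 0.552 V; loaded: 0.302 V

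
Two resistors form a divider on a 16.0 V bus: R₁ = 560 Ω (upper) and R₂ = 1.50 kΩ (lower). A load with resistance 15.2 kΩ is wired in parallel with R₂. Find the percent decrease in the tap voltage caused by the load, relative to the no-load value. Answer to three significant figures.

The divider's output (Thévenin) resistance is R₁‖R₂ = 407.8 Ω.
Fractional drop under load = R_th/(R_th + R_L) = 407.8 / (407.8 + 15200) = 0.02613.
So the output falls by 2.61 %.

2.61 %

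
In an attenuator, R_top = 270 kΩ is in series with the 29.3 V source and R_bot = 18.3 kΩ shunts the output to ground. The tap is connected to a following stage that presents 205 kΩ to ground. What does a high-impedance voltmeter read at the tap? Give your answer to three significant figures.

The load sits in parallel with R_bot: R_bot‖R_L = (18.3 × 205) / (18.3 + 205) = 16.80 kΩ.
V_out = 29.3 × 16.80 / (270 + 16.80) = 29.3 × 16.80/286.8 = 1.72 V.
(Unloaded it would have been 1.86 V.)

V_out ≈ 1.72 V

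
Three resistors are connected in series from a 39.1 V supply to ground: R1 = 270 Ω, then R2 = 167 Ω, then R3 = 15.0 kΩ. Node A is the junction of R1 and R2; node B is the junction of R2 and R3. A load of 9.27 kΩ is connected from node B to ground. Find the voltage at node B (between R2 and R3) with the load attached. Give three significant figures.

At node B, R3 is in parallel with the load: R3‖R_L = 5729 Ω.
Below node A the resistance is R2 + (R3‖R_L) = 5896 Ω, so V_A = 39.1 × 5896/6166 = 37.39 V.
Then V_B = V_A × (R3‖R_L)/(R2 + R3‖R_L) = 37.39 × 5729/5896 = 36.3 V.

V ≈ 36.3 V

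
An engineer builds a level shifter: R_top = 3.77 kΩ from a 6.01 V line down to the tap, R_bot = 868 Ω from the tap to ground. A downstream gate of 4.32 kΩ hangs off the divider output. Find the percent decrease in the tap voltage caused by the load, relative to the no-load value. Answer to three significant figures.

Unloaded V = 6.01 × 868/4638 = 1.1248 V.
Loaded: R_bot‖R_L = 722.8 Ω, giving V = 6.01 × 722.8/4493 = 0.96686 V.
Drop = (1.1248 − 0.96686) / 1.1248 = 14.0 %.

14.0 %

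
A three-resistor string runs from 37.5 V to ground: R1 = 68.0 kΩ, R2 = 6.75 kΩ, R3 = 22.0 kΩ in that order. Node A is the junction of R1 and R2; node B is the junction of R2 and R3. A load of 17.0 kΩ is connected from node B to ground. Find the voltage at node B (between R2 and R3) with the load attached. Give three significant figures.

V ≈ 4.26 V

At node B, R3 is in parallel with the load: R3‖R_L = 9.590 kΩ.
Below node A the resistance is R2 + (R3‖R_L) = 16.34 kΩ, so V_A = 37.5 × 16.34/84.34 = 7.265 V.
Then V_B = V_A × (R3‖R_L)/(R2 + R3‖R_L) = 7.265 × 9.590/16.34 = 4.26 V.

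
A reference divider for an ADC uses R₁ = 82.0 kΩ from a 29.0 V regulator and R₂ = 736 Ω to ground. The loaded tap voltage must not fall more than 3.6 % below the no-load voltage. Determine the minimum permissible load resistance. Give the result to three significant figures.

Output resistance R_th = R₁‖R₂ = (82000 × 736)/82740 = 729.5 Ω.
The fractional drop is R_th/(R_th + R_L); requiring this ≤ 0.0360 gives R_L ≥ R_th(1/0.0360 − 1) = 729.5 × 26.78 = 19.5 kΩ.

R_L(min) ≈ 19.5 kΩ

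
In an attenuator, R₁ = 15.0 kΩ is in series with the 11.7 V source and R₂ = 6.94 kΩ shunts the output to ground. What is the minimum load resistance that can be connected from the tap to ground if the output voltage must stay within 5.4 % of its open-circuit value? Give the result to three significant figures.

R_L(min) ≈ 83.1 kΩ

Output resistance R_th = R₁‖R₂ = (15.0 × 6.94)/21.94 = 4.745 kΩ.
The fractional drop is R_th/(R_th + R_L); requiring this ≤ 0.0540 gives R_L ≥ R_th(1/0.0540 − 1) = 4.745 × 17.52 = 83.1 kΩ.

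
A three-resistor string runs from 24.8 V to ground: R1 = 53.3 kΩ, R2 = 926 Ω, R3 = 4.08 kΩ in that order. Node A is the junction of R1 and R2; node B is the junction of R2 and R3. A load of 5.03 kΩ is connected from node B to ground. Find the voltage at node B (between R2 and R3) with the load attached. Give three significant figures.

V ≈ 0.989 V

At node B, R3 is in parallel with the load: R3‖R_L = 2253 Ω.
Below node A the resistance is R2 + (R3‖R_L) = 3179 Ω, so V_A = 24.8 × 3179/56480 = 1.396 V.
Then V_B = V_A × (R3‖R_L)/(R2 + R3‖R_L) = 1.396 × 2253/3179 = 0.989 V.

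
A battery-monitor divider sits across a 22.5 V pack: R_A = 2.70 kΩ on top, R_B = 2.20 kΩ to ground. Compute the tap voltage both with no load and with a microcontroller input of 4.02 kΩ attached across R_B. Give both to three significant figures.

Open-circuit: V = 22.5 × 2.20/(2.70 + 2.20) = 10.1 V.
With the load, R_B becomes R_B‖R_L = 1.422 kΩ, so V = 22.5 × 1.422/4.122 = 7.76 V.

Unloaded: 10.1 V; loaded: 7.76 V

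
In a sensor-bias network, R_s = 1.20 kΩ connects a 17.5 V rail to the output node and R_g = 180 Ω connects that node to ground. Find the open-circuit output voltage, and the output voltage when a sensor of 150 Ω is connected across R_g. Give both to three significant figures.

Unloaded: 2.28 V; loaded: 1.12 V

Open-circuit: V = 17.5 × 180/(1200 + 180) = 2.28 V.
With the load, R_g becomes R_g‖R_L = 81.82 Ω, so V = 17.5 × 81.82/1282 = 1.12 V.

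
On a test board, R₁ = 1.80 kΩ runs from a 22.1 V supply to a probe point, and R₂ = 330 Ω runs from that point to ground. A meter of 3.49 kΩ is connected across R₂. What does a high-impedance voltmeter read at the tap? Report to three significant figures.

The load sits in parallel with R₂: R₂‖R_L = (330 × 3490) / (330 + 3490) = 301.5 Ω.
V_out = 22.1 × 301.5 / (1800 + 301.5) = 22.1 × 301.5/2101 = 3.17 V.

V_out ≈ 3.17 V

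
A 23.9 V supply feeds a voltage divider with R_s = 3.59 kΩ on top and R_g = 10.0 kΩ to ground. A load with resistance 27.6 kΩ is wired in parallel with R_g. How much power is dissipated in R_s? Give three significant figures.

P ≈ 17.2 mW

Total resistance from the source is R_s + (R_g‖R_L) = 10.93 kΩ, so I = 23.9/10.93 kΩ = 2.187 mA.
P = I²·R_s = (2.187 mA)² × 3.59 kΩ = 17.2 mW.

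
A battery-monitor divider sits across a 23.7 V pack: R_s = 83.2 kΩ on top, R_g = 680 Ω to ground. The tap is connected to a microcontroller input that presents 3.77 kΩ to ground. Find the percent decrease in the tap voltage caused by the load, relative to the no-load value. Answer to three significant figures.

Unloaded V = 23.7 × 680/83880 = 0.1921 V.
Loaded: R_g‖R_L = 576.1 Ω, giving V = 23.7 × 576.1/83780 = 0.1630 V.
Drop = (0.1921 − 0.1630) / 0.1921 = 15.2 %.

15.2 %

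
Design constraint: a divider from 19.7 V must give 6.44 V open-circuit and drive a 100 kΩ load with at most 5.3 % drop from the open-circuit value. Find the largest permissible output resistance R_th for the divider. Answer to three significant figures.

Loading drop = R_th/(R_th + R_L) ≤ 0.0530, so R_th ≤ R_L · ε/(1−ε) = 100 kΩ × 0.0530/0.9470 = 5.60 kΩ.

R_th ≤ 5.60 kΩ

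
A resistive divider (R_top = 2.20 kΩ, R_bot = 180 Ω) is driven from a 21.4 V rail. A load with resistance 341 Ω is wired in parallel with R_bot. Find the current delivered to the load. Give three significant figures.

R_bot‖R_L = 117.8 Ω; V_out = 21.4 × 117.8/2318 = 1.088 V.
I_L = V_out / R_L = 1.088 / 341 Ω = 3.19 mA.

I_L ≈ 3.19 mA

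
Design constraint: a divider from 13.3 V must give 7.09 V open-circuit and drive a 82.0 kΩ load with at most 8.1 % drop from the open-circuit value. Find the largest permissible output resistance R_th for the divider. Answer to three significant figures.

Loading drop = R_th/(R_th + R_L) ≤ 0.0810, so R_th ≤ R_L · ε/(1−ε) = 82.0 kΩ × 0.0810/0.9190 = 7.23 kΩ.

R_th ≤ 7.23 kΩ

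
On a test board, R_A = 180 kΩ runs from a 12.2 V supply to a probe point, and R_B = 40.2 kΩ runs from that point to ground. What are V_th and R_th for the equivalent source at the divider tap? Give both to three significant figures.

V_th is the open-circuit tap voltage: 12.2 × 40.2/(180 + 40.2) = 2.23 V.
With the supply zeroed, R_A and R_B appear in parallel from the tap: R_th = R_A‖R_B = (180 × 40.2)/220.2 = 32.9 kΩ.

V_th = 2.23 V, R_th = 32.9 kΩ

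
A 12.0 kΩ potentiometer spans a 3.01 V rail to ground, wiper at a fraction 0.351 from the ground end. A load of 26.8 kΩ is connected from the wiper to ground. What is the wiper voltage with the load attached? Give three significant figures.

The wiper splits the pot into (1−α)R = 7.788 kΩ above and αR = 4.212 kΩ below.
Lower section ‖ load = 3.640 kΩ.
V_wiper = 3.01 × 3.640/(7.788 + 3.640) = 0.959 V.

V ≈ 0.959 V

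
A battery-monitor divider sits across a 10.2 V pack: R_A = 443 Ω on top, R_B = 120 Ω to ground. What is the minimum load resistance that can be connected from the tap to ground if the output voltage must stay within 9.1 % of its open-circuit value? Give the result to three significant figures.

Output resistance R_th = R_A‖R_B = (443 × 120)/563.0 = 94.42 Ω.
The fractional drop is R_th/(R_th + R_L); requiring this ≤ 0.0910 gives R_L ≥ R_th(1/0.0910 − 1) = 94.42 × 9.989 = 943 Ω.

R_L(min) ≈ 943 Ω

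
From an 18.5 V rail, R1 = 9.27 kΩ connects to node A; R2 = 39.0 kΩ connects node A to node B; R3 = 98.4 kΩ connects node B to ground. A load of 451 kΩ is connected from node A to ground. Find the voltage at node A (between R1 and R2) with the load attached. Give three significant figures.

V ≈ 17.0 V

Below node A the series string R2+R3 = 137.4 kΩ sits in parallel with the 451 kΩ load: 105.3 kΩ.
V_A = 18.5 × 105.3/(9.27 + 105.3) = 17.0 V.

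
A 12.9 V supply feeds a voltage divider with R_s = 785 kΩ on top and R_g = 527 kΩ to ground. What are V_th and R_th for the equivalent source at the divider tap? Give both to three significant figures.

V_th is the open-circuit tap voltage: 12.9 × 527/(785 + 527) = 5.18 V.
With the supply zeroed, R_s and R_g appear in parallel from the tap: R_th = R_s‖R_g = (785 × 527)/1312 = 315 kΩ.

V_th = 5.18 V, R_th = 315 kΩ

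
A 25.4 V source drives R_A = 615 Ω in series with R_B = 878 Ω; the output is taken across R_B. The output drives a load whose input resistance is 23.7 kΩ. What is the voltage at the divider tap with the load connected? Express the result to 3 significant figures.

The load sits in parallel with R_B: R_B‖R_L = (878 × 23700) / (878 + 23700) = 846.6 Ω.
V_out = 25.4 × 846.6 / (615 + 846.6) = 25.4 × 846.6/1462 = 14.7 V.
(Unloaded it would have been 14.9 V.)

V_out ≈ 14.7 V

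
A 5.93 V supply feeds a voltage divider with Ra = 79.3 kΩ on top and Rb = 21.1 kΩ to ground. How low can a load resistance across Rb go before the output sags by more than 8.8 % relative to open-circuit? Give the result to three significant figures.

R_L(min) ≈ 173 kΩ

Output resistance R_th = Ra‖Rb = (79.3 × 21.1)/100.4 = 16.67 kΩ.
The fractional drop is R_th/(R_th + R_L); requiring this ≤ 0.0880 gives R_L ≥ R_th(1/0.0880 − 1) = 16.67 × 10.36 = 173 kΩ.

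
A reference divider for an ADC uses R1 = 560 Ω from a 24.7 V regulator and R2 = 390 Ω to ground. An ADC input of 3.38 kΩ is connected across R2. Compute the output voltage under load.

The load sits in parallel with R2: R2‖R_L = (390 × 3380) / (390 + 3380) = 349.7 Ω.
V_out = 24.7 × 349.7 / (560 + 349.7) = 24.7 × 349.7/909.7 = 9.49 V.

V_out ≈ 9.49 V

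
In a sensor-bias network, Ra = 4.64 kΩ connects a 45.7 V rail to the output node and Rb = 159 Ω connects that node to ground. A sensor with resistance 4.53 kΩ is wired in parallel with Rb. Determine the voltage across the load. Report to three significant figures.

V_out ≈ 1.46 V

The load sits in parallel with Rb: Rb‖R_L = (159 × 4530) / (159 + 4530) = 153.6 Ω.
V_out = 45.7 × 153.6 / (4640 + 153.6) = 45.7 × 153.6/4794 = 1.46 V.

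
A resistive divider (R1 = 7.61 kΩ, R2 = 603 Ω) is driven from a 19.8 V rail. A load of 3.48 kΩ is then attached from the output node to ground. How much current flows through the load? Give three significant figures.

I_L ≈ 0.360 mA

R2‖R_L = 513.9 Ω; V_out = 19.8 × 513.9/8124 = 1.253 V.
I_L = V_out / R_L = 1.253 / 3.48 kΩ = 0.360 mA.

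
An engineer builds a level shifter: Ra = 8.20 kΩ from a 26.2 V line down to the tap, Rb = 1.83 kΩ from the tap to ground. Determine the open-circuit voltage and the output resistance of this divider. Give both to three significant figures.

V_th is the open-circuit tap voltage: 26.2 × 1.83/(8.20 + 1.83) = 4.78 V.
With the supply zeroed, Ra and Rb appear in parallel from the tap: R_th = Ra‖Rb = (8.20 × 1.83)/10.03 = 1.50 kΩ.

V_th = 4.78 V, R_th = 1.50 kΩ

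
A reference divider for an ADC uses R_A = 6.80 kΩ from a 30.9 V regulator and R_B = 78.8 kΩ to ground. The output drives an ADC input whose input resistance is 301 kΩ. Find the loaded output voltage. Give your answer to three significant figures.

V_out ≈ 27.9 V

The load sits in parallel with R_B: R_B‖R_L = (78.8 × 301) / (78.8 + 301) = 62.45 kΩ.
V_out = 30.9 × 62.45 / (6.80 + 62.45) = 30.9 × 62.45/69.25 = 27.9 V.
(Unloaded it would have been 28.4 V.)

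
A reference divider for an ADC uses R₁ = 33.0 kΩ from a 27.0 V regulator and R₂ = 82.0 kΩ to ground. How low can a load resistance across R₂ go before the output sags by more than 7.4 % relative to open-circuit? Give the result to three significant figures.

Output resistance R_th = R₁‖R₂ = (33.0 × 82.0)/115.0 = 23.53 kΩ.
The fractional drop is R_th/(R_th + R_L); requiring this ≤ 0.0740 gives R_L ≥ R_th(1/0.0740 − 1) = 23.53 × 12.51 = 294 kΩ.

R_L(min) ≈ 294 kΩ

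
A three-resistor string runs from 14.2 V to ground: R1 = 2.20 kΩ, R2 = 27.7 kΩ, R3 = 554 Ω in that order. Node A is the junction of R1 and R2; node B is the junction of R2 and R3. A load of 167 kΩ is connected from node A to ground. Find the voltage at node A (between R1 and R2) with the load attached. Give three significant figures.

V ≈ 13.0 V

Below node A the series string R2+R3 = 28250 Ω sits in parallel with the 167000 Ω load: 24170 Ω.
V_A = 14.2 × 24170/(2200 + 24170) = 13.0 V.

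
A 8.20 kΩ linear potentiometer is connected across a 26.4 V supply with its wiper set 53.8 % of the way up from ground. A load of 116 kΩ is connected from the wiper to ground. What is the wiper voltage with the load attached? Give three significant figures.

V ≈ 14.0 V

The wiper splits the pot into (1−α)R = 3.788 kΩ above and αR = 4.412 kΩ below.
Lower section ‖ load = 4.250 kΩ.
V_wiper = 26.4 × 4.250/(3.788 + 4.250) = 14.0 V.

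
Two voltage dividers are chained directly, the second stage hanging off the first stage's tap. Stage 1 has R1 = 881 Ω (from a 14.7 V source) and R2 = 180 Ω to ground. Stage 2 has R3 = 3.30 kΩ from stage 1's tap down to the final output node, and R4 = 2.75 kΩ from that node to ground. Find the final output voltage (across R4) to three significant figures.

V_out ≈ 1.11 V

Stage 2 presents R3+R4 = 6050 Ω as a load on stage 1's tap.
Stage 1's lower leg becomes R2‖(R3+R4) = 174.8 Ω, so V_mid = 14.7 × 174.8/1056 = 2.434 V.
Stage 2 is itself unloaded: V_out = V_mid × R4/(R3+R4) = 2.434 × 2750/6050 = 1.11 V.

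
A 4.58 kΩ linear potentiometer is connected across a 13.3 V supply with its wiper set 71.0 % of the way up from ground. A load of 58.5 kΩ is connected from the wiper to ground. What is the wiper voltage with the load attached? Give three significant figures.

V ≈ 9.29 V

The wiper splits the pot into (1−α)R = 1.328 kΩ above and αR = 3.252 kΩ below.
Lower section ‖ load = 3.081 kΩ.
V_wiper = 13.3 × 3.081/(1.328 + 3.081) = 9.29 V.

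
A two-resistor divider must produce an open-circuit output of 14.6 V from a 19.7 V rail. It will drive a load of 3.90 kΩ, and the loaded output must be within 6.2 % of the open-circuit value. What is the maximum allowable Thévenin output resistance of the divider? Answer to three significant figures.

Loading drop = R_th/(R_th + R_L) ≤ 0.0620, so R_th ≤ R_L · ε/(1−ε) = 3.90 kΩ × 0.0620/0.9380 = 258 Ω.
(Any R1, R2 with R2/(R1+R2) = 0.741 and R1‖R2 ≤ 258 Ω will meet the spec.)

R_th ≤ 258 Ω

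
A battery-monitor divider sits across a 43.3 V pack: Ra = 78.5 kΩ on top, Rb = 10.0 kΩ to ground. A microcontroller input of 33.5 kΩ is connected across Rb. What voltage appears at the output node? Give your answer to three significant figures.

The load sits in parallel with Rb: Rb‖R_L = (10.0 × 33.5) / (10.0 + 33.5) = 7.701 kΩ.
V_out = 43.3 × 7.701 / (78.5 + 7.701) = 43.3 × 7.701/86.20 = 3.87 V.

V_out ≈ 3.87 V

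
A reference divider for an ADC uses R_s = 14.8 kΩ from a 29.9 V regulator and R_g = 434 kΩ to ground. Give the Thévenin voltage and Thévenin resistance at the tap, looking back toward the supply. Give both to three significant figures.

V_th is the open-circuit tap voltage: 29.9 × 434/(14.8 + 434) = 28.9 V.
With the supply zeroed, R_s and R_g appear in parallel from the tap: R_th = R_s‖R_g = (14.8 × 434)/448.8 = 14.3 kΩ.

V_th = 28.9 V, R_th = 14.3 kΩ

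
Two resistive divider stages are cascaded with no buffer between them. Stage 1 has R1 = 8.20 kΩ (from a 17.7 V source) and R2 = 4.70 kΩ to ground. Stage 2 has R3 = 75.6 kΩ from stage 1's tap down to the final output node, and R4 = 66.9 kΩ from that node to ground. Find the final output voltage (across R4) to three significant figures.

Stage 2 presents R3+R4 = 142.5 kΩ as a load on stage 1's tap.
Stage 1's lower leg becomes R2‖(R3+R4) = 4.550 kΩ, so V_mid = 17.7 × 4.550/12.75 = 6.316 V.
Stage 2 is itself unloaded: V_out = V_mid × R4/(R3+R4) = 6.316 × 66.9/142.5 = 2.97 V.

V_out ≈ 2.97 V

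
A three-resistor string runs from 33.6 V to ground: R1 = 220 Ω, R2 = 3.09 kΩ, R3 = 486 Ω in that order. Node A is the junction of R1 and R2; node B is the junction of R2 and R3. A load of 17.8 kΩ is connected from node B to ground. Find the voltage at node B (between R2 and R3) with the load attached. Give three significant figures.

V ≈ 4.20 V

At node B, R3 is in parallel with the load: R3‖R_L = 473.1 Ω.
Below node A the resistance is R2 + (R3‖R_L) = 3563 Ω, so V_A = 33.6 × 3563/3783 = 31.65 V.
Then V_B = V_A × (R3‖R_L)/(R2 + R3‖R_L) = 31.65 × 473.1/3563 = 4.20 V.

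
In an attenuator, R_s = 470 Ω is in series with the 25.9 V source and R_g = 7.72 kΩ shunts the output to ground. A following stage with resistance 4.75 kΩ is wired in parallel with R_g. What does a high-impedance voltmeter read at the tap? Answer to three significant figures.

V_out ≈ 22.3 V

The load sits in parallel with R_g: R_g‖R_L = (7720 × 4750) / (7720 + 4750) = 2941 Ω.
V_out = 25.9 × 2941 / (470 + 2941) = 25.9 × 2941/3411 = 22.3 V.
(Unloaded it would have been 24.4 V.)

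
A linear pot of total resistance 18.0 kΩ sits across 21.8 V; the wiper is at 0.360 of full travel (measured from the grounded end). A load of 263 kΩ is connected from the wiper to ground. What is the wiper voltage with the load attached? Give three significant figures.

V ≈ 7.73 V

The wiper splits the pot into (1−α)R = 11.52 kΩ above and αR = 6.480 kΩ below.
Lower section ‖ load = 6.324 kΩ.
V_wiper = 21.8 × 6.324/(11.52 + 6.324) = 7.73 V.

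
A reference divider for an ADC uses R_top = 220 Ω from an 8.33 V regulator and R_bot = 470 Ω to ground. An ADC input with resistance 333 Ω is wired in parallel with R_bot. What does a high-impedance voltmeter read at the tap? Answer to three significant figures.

V_out ≈ 3.91 V

The load sits in parallel with R_bot: R_bot‖R_L = (470 × 333) / (470 + 333) = 194.9 Ω.
V_out = 8.33 × 194.9 / (220 + 194.9) = 8.33 × 194.9/414.9 = 3.91 V.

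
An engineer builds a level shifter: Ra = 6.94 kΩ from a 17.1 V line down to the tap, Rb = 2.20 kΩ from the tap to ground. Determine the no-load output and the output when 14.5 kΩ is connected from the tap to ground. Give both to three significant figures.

Unloaded: 4.12 V; loaded: 3.69 V

Open-circuit: V = 17.1 × 2.20/(6.94 + 2.20) = 4.12 V.
With the load, Rb becomes Rb‖R_L = 1.910 kΩ, so V = 17.1 × 1.910/8.850 = 3.69 V.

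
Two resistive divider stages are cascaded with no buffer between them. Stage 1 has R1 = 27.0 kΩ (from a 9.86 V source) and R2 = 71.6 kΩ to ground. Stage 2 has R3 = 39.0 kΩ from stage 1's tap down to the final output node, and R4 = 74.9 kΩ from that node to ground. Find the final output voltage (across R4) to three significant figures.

V_out ≈ 4.02 V

Stage 2 presents R3+R4 = 113.9 kΩ as a load on stage 1's tap.
Stage 1's lower leg becomes R2‖(R3+R4) = 43.96 kΩ, so V_mid = 9.86 × 43.96/70.96 = 6.108 V.
Stage 2 is itself unloaded: V_out = V_mid × R4/(R3+R4) = 6.108 × 74.9/113.9 = 4.02 V.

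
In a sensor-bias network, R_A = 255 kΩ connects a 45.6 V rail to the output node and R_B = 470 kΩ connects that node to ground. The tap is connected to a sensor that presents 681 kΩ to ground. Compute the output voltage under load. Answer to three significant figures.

The load sits in parallel with R_B: R_B‖R_L = (470 × 681) / (470 + 681) = 278.1 kΩ.
V_out = 45.6 × 278.1 / (255 + 278.1) = 45.6 × 278.1/533.1 = 23.8 V.

V_out ≈ 23.8 V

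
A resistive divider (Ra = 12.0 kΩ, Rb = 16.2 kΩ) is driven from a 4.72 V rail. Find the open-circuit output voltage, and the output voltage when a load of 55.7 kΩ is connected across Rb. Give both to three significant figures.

Unloaded: 2.71 V; loaded: 2.41 V

Open-circuit: V = 4.72 × 16.2/(12.0 + 16.2) = 2.71 V.
With the load, Rb becomes Rb‖R_L = 12.55 kΩ, so V = 4.72 × 12.55/24.55 = 2.41 V.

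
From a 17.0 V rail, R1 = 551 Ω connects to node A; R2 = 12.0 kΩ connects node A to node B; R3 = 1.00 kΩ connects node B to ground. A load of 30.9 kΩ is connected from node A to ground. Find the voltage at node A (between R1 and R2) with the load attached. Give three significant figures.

V ≈ 16.0 V

Below node A the series string R2+R3 = 13000 Ω sits in parallel with the 30900 Ω load: 9150 Ω.
V_A = 17.0 × 9150/(551 + 9150) = 16.0 V.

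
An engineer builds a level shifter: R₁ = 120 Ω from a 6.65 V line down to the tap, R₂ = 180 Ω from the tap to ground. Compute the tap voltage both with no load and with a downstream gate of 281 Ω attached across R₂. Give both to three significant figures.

Open-circuit: V = 6.65 × 180/(120 + 180) = 3.99 V.
With the load, R₂ becomes R₂‖R_L = 109.7 Ω, so V = 6.65 × 109.7/229.7 = 3.18 V.

Unloaded: 3.99 V; loaded: 3.18 V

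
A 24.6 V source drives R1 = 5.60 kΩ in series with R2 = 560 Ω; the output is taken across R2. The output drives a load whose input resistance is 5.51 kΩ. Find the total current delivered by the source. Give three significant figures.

R2‖R_L = 508.3 Ω, so the source sees R1 + R2‖R_L = 6108 Ω.
I = 24.6 V / 6108 Ω = 4.03 mA.

I ≈ 4.03 mA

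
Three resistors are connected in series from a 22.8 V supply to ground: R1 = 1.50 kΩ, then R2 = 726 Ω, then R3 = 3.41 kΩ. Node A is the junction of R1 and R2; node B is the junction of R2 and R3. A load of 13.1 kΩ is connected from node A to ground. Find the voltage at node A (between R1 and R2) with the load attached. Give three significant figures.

Below node A the series string R2+R3 = 4136 Ω sits in parallel with the 13100 Ω load: 3144 Ω.
V_A = 22.8 × 3144/(1500 + 3144) = 15.4 V.

V ≈ 15.4 V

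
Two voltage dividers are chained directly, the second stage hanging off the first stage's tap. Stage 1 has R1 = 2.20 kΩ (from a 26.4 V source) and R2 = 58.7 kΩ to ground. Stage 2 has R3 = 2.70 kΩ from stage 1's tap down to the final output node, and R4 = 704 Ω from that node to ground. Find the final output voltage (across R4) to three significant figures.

V_out ≈ 3.24 V

Stage 2 presents R3+R4 = 3404 Ω as a load on stage 1's tap.
Stage 1's lower leg becomes R2‖(R3+R4) = 3217 Ω, so V_mid = 26.4 × 3217/5417 = 15.68 V.
Stage 2 is itself unloaded: V_out = V_mid × R4/(R3+R4) = 15.68 × 704/3404 = 3.24 V.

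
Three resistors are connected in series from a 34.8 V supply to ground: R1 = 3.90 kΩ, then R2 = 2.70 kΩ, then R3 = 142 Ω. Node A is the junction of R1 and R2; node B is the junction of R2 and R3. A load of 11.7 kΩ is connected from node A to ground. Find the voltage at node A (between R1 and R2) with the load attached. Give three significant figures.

Below node A the series string R2+R3 = 2842 Ω sits in parallel with the 11700 Ω load: 2287 Ω.
V_A = 34.8 × 2287/(3900 + 2287) = 12.9 V.

V ≈ 12.9 V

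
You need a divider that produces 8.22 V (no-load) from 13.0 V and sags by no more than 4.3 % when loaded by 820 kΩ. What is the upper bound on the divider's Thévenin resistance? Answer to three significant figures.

Loading drop = R_th/(R_th + R_L) ≤ 0.0430, so R_th ≤ R_L · ε/(1−ε) = 820 kΩ × 0.0430/0.9570 = 36.8 kΩ.
(Any R1, R2 with R2/(R1+R2) = 0.632 and R1‖R2 ≤ 36.8 kΩ will meet the spec.)

R_th ≤ 36.8 kΩ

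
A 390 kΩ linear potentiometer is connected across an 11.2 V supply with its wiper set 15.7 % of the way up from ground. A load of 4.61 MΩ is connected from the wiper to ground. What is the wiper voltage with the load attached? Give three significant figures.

V ≈ 1.74 V

The wiper splits the pot into (1−α)R = 328.8 kΩ above and αR = 61.23 kΩ below.
Lower section ‖ load = 60.43 kΩ.
V_wiper = 11.2 × 60.43/(328.8 + 60.43) = 1.74 V.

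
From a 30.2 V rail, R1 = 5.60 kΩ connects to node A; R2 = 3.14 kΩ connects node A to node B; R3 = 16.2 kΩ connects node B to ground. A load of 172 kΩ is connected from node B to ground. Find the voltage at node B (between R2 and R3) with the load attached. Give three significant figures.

At node B, R3 is in parallel with the load: R3‖R_L = 14.81 kΩ.
Below node A the resistance is R2 + (R3‖R_L) = 17.95 kΩ, so V_A = 30.2 × 17.95/23.55 = 23.02 V.
Then V_B = V_A × (R3‖R_L)/(R2 + R3‖R_L) = 23.02 × 14.81/17.95 = 19.0 V.

V ≈ 19.0 V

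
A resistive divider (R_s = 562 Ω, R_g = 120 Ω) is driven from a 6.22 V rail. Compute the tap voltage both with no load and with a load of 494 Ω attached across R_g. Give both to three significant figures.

Unloaded: 1.09 V; loaded: 0.912 V

Open-circuit: V = 6.22 × 120/(562 + 120) = 1.09 V.
With the load, R_g becomes R_g‖R_L = 96.55 Ω, so V = 6.22 × 96.55/658.5 = 0.912 V.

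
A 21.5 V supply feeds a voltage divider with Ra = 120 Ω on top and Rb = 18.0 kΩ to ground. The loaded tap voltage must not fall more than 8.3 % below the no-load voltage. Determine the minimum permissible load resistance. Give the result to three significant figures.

R_L(min) ≈ 1.32 kΩ

Output resistance R_th = Ra‖Rb = (120 × 18000)/18120 = 119.2 Ω.
The fractional drop is R_th/(R_th + R_L); requiring this ≤ 0.0830 gives R_L ≥ R_th(1/0.0830 − 1) = 119.2 × 11.05 = 1.32 kΩ.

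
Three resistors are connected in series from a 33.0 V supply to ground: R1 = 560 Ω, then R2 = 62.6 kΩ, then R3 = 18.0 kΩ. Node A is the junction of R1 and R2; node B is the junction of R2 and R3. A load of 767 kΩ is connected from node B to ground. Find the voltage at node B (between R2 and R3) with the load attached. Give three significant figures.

At node B, R3 is in parallel with the load: R3‖R_L = 17590 Ω.
Below node A the resistance is R2 + (R3‖R_L) = 80190 Ω, so V_A = 33.0 × 80190/80750 = 32.77 V.
Then V_B = V_A × (R3‖R_L)/(R2 + R3‖R_L) = 32.77 × 17590/80190 = 7.19 V.

V ≈ 7.19 V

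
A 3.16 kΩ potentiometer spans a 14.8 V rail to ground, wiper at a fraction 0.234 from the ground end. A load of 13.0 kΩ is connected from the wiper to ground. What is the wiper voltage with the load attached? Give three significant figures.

V ≈ 3.32 V

The wiper splits the pot into (1−α)R = 2421 Ω above and αR = 739.4 Ω below.
Lower section ‖ load = 699.6 Ω.
V_wiper = 14.8 × 699.6/(2421 + 699.6) = 3.32 V.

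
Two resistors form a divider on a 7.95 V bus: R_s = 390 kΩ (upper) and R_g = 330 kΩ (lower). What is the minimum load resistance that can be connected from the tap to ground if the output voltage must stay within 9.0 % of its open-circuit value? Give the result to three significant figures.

Output resistance R_th = R_s‖R_g = (390 × 330)/720.0 = 178.8 kΩ.
The fractional drop is R_th/(R_th + R_L); requiring this ≤ 0.0900 gives R_L ≥ R_th(1/0.0900 − 1) = 178.8 × 10.11 = 1.81 MΩ.

R_L(min) ≈ 1.81 MΩ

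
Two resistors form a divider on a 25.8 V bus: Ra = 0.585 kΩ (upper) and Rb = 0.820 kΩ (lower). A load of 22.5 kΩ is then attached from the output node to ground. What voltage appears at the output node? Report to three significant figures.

V_out ≈ 14.8 V

The load sits in parallel with Rb: Rb‖R_L = (820 × 22500) / (820 + 22500) = 791.2 Ω.
V_out = 25.8 × 791.2 / (585 + 791.2) = 25.8 × 791.2/1376 = 14.8 V.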